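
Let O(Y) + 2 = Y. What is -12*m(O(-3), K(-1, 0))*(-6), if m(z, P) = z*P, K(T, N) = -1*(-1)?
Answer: -360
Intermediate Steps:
K(T, N) = 1
O(Y) = -2 + Y
m(z, P) = P*z
-12*m(O(-3), K(-1, 0))*(-6) = -12*(-2 - 3)*(-6) = -12*(-5)*(-6) = 60*(-6) = -360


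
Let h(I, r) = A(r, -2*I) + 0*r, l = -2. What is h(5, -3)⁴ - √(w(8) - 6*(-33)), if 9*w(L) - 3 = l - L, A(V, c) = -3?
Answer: 81 - 5*√71/3 ≈ 66.956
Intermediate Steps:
h(I, r) = -3 (h(I, r) = -3 + 0*r = -3 + 0 = -3)
w(L) = ⅑ - L/9 (w(L) = ⅓ + (-2 - L)/9 = ⅓ + (-2/9 - L/9) = ⅑ - L/9)
h(5, -3)⁴ - √(w(8) - 6*(-33)) = (-3)⁴ - √((⅑ - ⅑*8) - 6*(-33)) = 81 - √((⅑ - 8/9) + 198) = 81 - √(-7/9 + 198) = 81 - √(1775/9) = 81 - 5*√71/3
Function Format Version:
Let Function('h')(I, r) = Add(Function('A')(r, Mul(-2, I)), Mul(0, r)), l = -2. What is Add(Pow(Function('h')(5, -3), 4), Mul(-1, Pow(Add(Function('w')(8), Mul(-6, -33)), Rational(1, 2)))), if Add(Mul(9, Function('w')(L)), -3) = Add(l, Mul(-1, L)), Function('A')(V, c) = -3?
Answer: Add(81, Mul(Rational(-5, 3), Pow(71, Rational(1, 2)))) ≈ 66.956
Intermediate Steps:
Function('h')(I, r) = -3 (Function('h')(I, r) = Add(-3, Mul(0, r)) = Add(-3, 0) = -3)
Function('w')(L) = Add(Rational(1, 9), Mul(Rational(-1, 9), L)) (Function('w')(L) = Add(Rational(1, 3), Mul(Rational(1, 9), Add(-2, Mul(-1, L)))) = Add(Rational(1, 3), Add(Rational(-2, 9), Mul(Rational(-1, 9), L))) = Add(Rational(1, 9), Mul(Rational(-1, 9), L)))
Add(Pow(Function('h')(5, -3), 4), Mul(-1, Pow(Add(Function('w')(8), Mul(-6, -33)), Rational(1, 2)))) = Add(Pow(-3, 4), Mul(-1, Pow(Add(Add(Rational(1, 9), Mul(Rational(-1, 9), 8)), Mul(-6, -33)), Rational(1, 2)))) = Add(81, Mul(-1, Pow(Add(Add(Rational(1, 9), Rational(-8, 9)), 198), Rational(1, 2)))) = Add(81, Mul(-1, Pow(Add(Rational(-7, 9), 198), Rational(1, 2)))) = Add(81, Mul(-1, Pow(Rational(1775, 9), Rational(1, 2)))) = Add(81, Mul(-1, Mul(Rational(5, 3), Pow(71, Rational(1, 2))))) = Add(81, Mul(Rational(-5, 3), Pow(71, Rational(1, 2))))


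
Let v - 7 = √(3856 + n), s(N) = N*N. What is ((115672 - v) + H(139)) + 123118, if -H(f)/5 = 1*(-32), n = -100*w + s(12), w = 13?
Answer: 238943 - 30*√3 ≈ 2.3889e+5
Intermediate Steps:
s(N) = N²
n = -1156 (n = -100*13 + 12² = -1300 + 144 = -1156)
v = 7 + 30*√3 (v = 7 + √(3856 - 1156) = 7 + √2700 = 7 + 30*√3 ≈ 58.962)
H(f) = 160 (H(f) = -5*(-32) = 160)
((115672 - v) + H(139)) + 123118 = ((115672 - (7 + 30*√3)) + 160) + 123118 = ((115672 + (-7 - 30*√3)) + 160) + 123118 = ((115665 - 30*√3) + 160) + 123118 = (115825 - 30*√3) + 123118 = 238943 - 30*√3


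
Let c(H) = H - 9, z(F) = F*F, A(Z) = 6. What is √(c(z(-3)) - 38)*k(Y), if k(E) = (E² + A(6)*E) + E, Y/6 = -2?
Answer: 60*I*√38 ≈ 369.86*I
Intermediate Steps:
Y = -12 (Y = 6*(-2) = -12)
z(F) = F²
k(E) = E² + 7*E (k(E) = (E² + 6*E) + E = E² + 7*E)
c(H) = -9 + H
√(c(z(-3)) - 38)*k(Y) = √((-9 + (-3)²) - 38)*(-12*(7 - 12)) = √((-9 + 9) - 38)*(-12*(-5)) = √(0 - 38)*60 = √(-38)*60 = (I*√38)*60 = 60*I*√38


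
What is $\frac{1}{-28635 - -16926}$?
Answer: $- \frac{1}{11709} \approx -8.5404 \cdot 10^{-5}$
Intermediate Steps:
$\frac{1}{-28635 - -16926} = \frac{1}{-28635 + 16926} = \frac{1}{-11709} = - \frac{1}{11709}$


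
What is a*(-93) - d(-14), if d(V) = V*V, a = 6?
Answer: -754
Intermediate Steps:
d(V) = V²
a*(-93) - d(-14) = 6*(-93) - 1*(-14)² = -558 - 1*196 = -558 - 196 = -754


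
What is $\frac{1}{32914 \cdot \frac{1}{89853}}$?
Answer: $\frac{89853}{32914} \approx 2.7299$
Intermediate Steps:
$\frac{1}{32914 \cdot \frac{1}{89853}} = \frac{1}{\frac{32914}{89853}} = \frac{89853}{32914}$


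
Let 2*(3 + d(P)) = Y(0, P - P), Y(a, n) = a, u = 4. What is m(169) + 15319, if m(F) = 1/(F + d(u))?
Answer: 2542955/166 ≈ 15319.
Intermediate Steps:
d(P) = -3 (d(P) = -3 + (1/2)*0 = -3 + 0 = -3)
m(F) = 1/(-3 + F) (m(F) = 1/(F - 3) = 1/(-3 + F))
m(169) + 15319 = 1/(-3 + 169) + 15319 = 1/166 + 15319 = 2542955/166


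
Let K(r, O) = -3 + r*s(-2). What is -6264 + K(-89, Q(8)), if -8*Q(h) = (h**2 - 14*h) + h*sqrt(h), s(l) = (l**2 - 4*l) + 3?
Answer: -7602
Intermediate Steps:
s(l) = 3 + l**2 - 4*l
Q(h) = -h**2/8 - h**(3/2)/8 + 7*h/4 (Q(h) = -((h**2 - 14*h) + h*sqrt(h))/8 = -((h**2 - 14*h) + h**(3/2))/8 = -(h**2 + h**(3/2) - 14*h)/8 = -h**2/8 - h**(3/2)/8 + 7*h/4)
K(r, O) = -3 + 15*r (K(r, O) = -3 + r*(3 + (-2)**2 - 4*(-2)) = -3 + r*(3 + 4 + 8) = -3 + r*15 = -3 + 15*r)
-6264 + K(-89, Q(8)) = -6264 + (-3 + 15*(-89)) = -6264 + (-3 - 1335) = -6264 - 1338 = -7602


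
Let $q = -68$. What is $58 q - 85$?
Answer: $-4029$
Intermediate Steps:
$58 q - 85 = 58 \left(-68\right) - 85 = -3944 - 85 = -4029$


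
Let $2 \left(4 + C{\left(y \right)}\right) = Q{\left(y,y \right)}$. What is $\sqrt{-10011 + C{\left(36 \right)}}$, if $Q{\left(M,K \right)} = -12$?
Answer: $i \sqrt{10021} \approx 100.1 i$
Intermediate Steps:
$C{\left(y \right)} = -10$ ($C{\left(y \right)} = -4 + \frac{1}{2} \left(-12\right) = -4 - 6 = -10$)
$\sqrt{-10011 + C{\left(36 \right)}} = \sqrt{-10011 - 10} = \sqrt{-10021} = i \sqrt{10021}$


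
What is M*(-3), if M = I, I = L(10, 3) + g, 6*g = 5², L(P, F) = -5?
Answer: 5/2 ≈ 2.5000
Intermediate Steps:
g = 25/6 (g = (⅙)*5² = (⅙)*25 = 25/6 ≈ 4.1667)
I = -⅚ (I = -5 + 25/6 = -⅚ ≈ -0.83333)
M = -⅚ ≈ -0.83333
M*(-3) = -⅚*(-3) = 5/2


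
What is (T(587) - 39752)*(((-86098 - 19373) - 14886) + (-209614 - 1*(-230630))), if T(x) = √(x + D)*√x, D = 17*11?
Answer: 3949003432 - 298023*√50482 ≈ 3.8820e+9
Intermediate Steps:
D = 187
T(x) = √x*√(187 + x) (T(x) = √(x + 187)*√x = √(187 + x)*√x = √x*√(187 + x))
(T(587) - 39752)*(((-86098 - 19373) - 14886) + (-209614 - 1*(-230630))) = (√587*√(187 + 587) - 39752)*(((-86098 - 19373) - 14886) + (-209614 - 1*(-230630))) = (√587*√774 - 39752)*((-105471 - 14886) + (-209614 + 230630)) = (√587*(3*√86) - 39752)*(-120357 + 21016) = (3*√50482 - 39752)*(-99341) = (-39752 + 3*√50482)*(-99341) = 3949003432 - 298023*√50482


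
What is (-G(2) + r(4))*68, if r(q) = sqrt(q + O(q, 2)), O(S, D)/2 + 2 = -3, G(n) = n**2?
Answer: -272 + 68*I*sqrt(6) ≈ -272.0 + 166.57*I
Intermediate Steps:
O(S, D) = -10 (O(S, D) = -4 + 2*(-3) = -4 - 6 = -10)
r(q) = sqrt(-10 + q) (r(q) = sqrt(q - 10) = sqrt(-10 + q))
(-G(2) + r(4))*68 = (-1*2**2 + sqrt(-10 + 4))*68 = (-1*4 + sqrt(-6))*68 = (-4 + I*sqrt(6))*68 = -272 + 68*I*sqrt(6)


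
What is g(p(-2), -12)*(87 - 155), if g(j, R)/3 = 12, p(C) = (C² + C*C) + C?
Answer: -2448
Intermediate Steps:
p(C) = C + 2*C² (p(C) = (C² + C²) + C = 2*C² + C = C + 2*C²)
g(j, R) = 36 (g(j, R) = 3*12 = 36)
g(p(-2), -12)*(87 - 155) = 36*(87 - 155) = 36*(-68) = -2448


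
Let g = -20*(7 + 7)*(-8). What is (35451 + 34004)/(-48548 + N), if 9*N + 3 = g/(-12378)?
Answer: -773742591/540838367 ≈ -1.4306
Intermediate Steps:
g = 2240 (g = -20*14*(-8) = -280*(-8) = 2240)
N = -19687/55701 (N = -1/3 + (2240/(-12378))/9 = -1/3 + (2240*(-1/12378))/9 = -1/3 + (1/9)*(-1120/6189) = -1/3 - 1120/55701 = -19687/55701 ≈ -0.35344)
(35451 + 34004)/(-48548 + N) = (35451 + 34004)/(-48548 - 19687/55701) = 69455/(-2704191835/55701) = 69455*(-55701/2704191835) = -773742591/540838367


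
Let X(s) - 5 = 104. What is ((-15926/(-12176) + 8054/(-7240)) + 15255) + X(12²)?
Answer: 84651186381/5509640 ≈ 15364.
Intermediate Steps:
X(s) = 109 (X(s) = 5 + 104 = 109)
((-15926/(-12176) + 8054/(-7240)) + 15255) + X(12²) = ((-15926/(-12176) + 8054/(-7240)) + 15255) + 109 = ((-15926*(-1/12176) + 8054*(-1/7240)) + 15255) + 109 = ((7963/6088 - 4027/3620) + 15255) + 109 = (1077421/5509640 + 15255) + 109 = 84050635621/5509640 + 109 = 84651186381/5509640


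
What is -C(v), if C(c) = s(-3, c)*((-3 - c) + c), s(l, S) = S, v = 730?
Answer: 2190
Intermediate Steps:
C(c) = -3*c (C(c) = c*((-3 - c) + c) = c*(-3) = -3*c)
-C(v) = -(-3)*730 = -1*(-2190) = 2190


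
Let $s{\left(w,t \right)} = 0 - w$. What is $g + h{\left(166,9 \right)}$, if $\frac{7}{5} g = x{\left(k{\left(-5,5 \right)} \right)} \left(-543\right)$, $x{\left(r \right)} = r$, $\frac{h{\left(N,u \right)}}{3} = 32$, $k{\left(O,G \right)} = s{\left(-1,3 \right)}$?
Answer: $- \frac{2043}{7} \approx -291.86$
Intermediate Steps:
$s{\left(w,t \right)} = - w$
$k{\left(O,G \right)} = 1$ ($k{\left(O,G \right)} = \left(-1\right) \left(-1\right) = 1$)
$h{\left(N,u \right)} = 96$ ($h{\left(N,u \right)} = 3 \cdot 32 = 96$)
$g = - \frac{2715}{7}$ ($g = \frac{5 \cdot 1 \left(-543\right)}{7} = \frac{5}{7} \left(-543\right) = - \frac{2715}{7} \approx -387.86$)
$g + h{\left(166,9 \right)} = - \frac{2715}{7} + 96 = - \frac{2043}{7}$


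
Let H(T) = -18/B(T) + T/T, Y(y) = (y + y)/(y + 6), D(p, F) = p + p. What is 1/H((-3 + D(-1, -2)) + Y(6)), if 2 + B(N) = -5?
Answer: 7/25 ≈ 0.28000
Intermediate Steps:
B(N) = -7 (B(N) = -2 - 5 = -7)
D(p, F) = 2*p
Y(y) = 2*y/(6 + y) (Y(y) = (2*y)/(6 + y) = 2*y/(6 + y))
H(T) = 25/7 (H(T) = -18/(-7) + T/T = -18*(-1/7) + 1 = 18/7 + 1 = 25/7)
1/H((-3 + D(-1, -2)) + Y(6)) = 1/(25/7) = 7/25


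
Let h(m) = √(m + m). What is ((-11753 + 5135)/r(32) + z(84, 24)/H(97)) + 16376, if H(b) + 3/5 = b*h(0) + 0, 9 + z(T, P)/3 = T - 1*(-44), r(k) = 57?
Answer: 297633/19 ≈ 15665.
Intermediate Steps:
h(m) = √2*√m (h(m) = √(2*m) = √2*√m)
z(T, P) = 105 + 3*T (z(T, P) = -27 + 3*(T - 1*(-44)) = -27 + 3*(T + 44) = -27 + 3*(44 + T) = -27 + (132 + 3*T) = 105 + 3*T)
H(b) = -⅗ (H(b) = -⅗ + (b*(√2*√0) + 0) = -⅗ + (b*(√2*0) + 0) = -⅗ + (b*0 + 0) = -⅗ + (0 + 0) = -⅗ + 0 = -⅗)
((-11753 + 5135)/r(32) + z(84, 24)/H(97)) + 16376 = ((-11753 + 5135)/57 + (105 + 3*84)/(-⅗)) + 16376 = (-6618*1/57 + (105 + 252)*(-5/3)) + 16376 = (-2206/19 + 357*(-5/3)) + 16376 = (-2206/19 - 595) + 16376 = -13511/19 + 16376 = 297633/19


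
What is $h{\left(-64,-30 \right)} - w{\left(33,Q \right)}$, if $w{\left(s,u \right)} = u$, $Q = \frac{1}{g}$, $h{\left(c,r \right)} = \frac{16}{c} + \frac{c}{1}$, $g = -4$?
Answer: $-64$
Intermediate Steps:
$h{\left(c,r \right)} = c + \frac{16}{c}$ ($h{\left(c,r \right)} = \frac{16}{c} + c 1 = \frac{16}{c} + c = c + \frac{16}{c}$)
$Q = - \frac{1}{4}$ ($Q = \frac{1}{-4} = - \frac{1}{4} \approx -0.25$)
$h{\left(-64,-30 \right)} - w{\left(33,Q \right)} = \left(-64 + \frac{16}{-64}\right) - - \frac{1}{4} = \left(-64 + 16 \left(- \frac{1}{64}\right)\right) + \frac{1}{4} = \left(-64 - \frac{1}{4}\right) + \frac{1}{4} = - \frac{257}{4} + \frac{1}{4} = -64$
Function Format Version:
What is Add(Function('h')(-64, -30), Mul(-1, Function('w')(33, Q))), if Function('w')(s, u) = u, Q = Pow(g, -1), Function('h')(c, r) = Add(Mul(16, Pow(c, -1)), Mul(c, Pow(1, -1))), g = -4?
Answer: -64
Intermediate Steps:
Function('h')(c, r) = Add(c, Mul(16, Pow(c, -1))) (Function('h')(c, r) = Add(Mul(16, Pow(c, -1)), Mul(c, 1)) = Add(Mul(16, Pow(c, -1)), c) = Add(c, Mul(16, Pow(c, -1))))
Q = Rational(-1, 4) (Q = Pow(-4, -1) = Rational(-1, 4) ≈ -0.25000)
Add(Function('h')(-64, -30), Mul(-1, Function('w')(33, Q))) = Add(Add(-64, Mul(16, Pow(-64, -1))), Mul(-1, Rational(-1, 4))) = Add(Add(-64, Mul(16, Rational(-1, 64))), Rational(1, 4)) = Add(Add(-64, Rational(-1, 4)), Rational(1, 4)) = Add(Rational(-257, 4), Rational(1, 4)) = -64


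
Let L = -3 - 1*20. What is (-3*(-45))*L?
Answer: -3105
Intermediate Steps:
L = -23 (L = -3 - 20 = -23)
(-3*(-45))*L = -3*(-45)*(-23) = 135*(-23) = -3105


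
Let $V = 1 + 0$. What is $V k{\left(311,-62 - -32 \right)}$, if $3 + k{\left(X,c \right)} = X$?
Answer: $308$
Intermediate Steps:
$k{\left(X,c \right)} = -3 + X$
$V = 1$
$V k{\left(311,-62 - -32 \right)} = 1 \left(-3 + 311\right) = 1 \cdot 308 = 308$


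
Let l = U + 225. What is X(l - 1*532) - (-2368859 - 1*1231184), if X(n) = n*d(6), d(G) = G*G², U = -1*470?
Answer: 3432211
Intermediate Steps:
U = -470
d(G) = G³
l = -245 (l = -470 + 225 = -245)
X(n) = 216*n (X(n) = n*6³ = n*216 = 216*n)
X(l - 1*532) - (-2368859 - 1*1231184) = 216*(-245 - 1*532) - (-2368859 - 1*1231184) = 216*(-245 - 532) - (-2368859 - 1231184) = 216*(-777) - 1*(-3600043) = -167832 + 3600043 = 3432211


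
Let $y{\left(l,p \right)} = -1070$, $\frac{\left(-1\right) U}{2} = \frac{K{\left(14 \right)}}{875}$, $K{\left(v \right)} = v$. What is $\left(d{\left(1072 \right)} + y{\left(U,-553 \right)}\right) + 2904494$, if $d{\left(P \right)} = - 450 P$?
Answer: $2421024$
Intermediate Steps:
$U = - \frac{4}{125}$ ($U = - 2 \cdot \frac{14}{875} = - 2 \cdot 14 \cdot \frac{1}{875} = \left(-2\right) \frac{2}{125} = - \frac{4}{125} \approx -0.032$)
$\left(d{\left(1072 \right)} + y{\left(U,-553 \right)}\right) + 2904494 = \left(\left(-450\right) 1072 - 1070\right) + 2904494 = \left(-482400 - 1070\right) + 2904494 = -483470 + 2904494 = 2421024$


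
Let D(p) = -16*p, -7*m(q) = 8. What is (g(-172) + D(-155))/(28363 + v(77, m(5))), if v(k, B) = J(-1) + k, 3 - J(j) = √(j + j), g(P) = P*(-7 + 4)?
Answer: 85215228/809004251 + 2996*I*√2/809004251 ≈ 0.10533 + 5.2373e-6*I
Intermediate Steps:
m(q) = -8/7 (m(q) = -⅐*8 = -8/7)
g(P) = -3*P (g(P) = P*(-3) = -3*P)
J(j) = 3 - √2*√j (J(j) = 3 - √(j + j) = 3 - √(2*j) = 3 - √2*√j)
v(k, B) = 3 + k - I*√2 (v(k, B) = (3 - √2*√(-1)) + k = (3 - √2*I) + k = (3 - I*√2) + k = 3 + k - I*√2)
(g(-172) + D(-155))/(28363 + v(77, m(5))) = (-3*(-172) - 16*(-155))/(28363 + (3 + 77 - I*√2)) = (516 + 2480)/(28363 + (80 - I*√2)) = 2996/(28443 - I*√2)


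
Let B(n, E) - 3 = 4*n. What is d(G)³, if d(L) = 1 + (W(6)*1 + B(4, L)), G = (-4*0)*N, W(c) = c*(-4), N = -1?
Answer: -64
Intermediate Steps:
B(n, E) = 3 + 4*n
W(c) = -4*c
G = 0 (G = -4*0*(-1) = 0*(-1) = 0)
d(L) = -4 (d(L) = 1 + (-4*6*1 + (3 + 4*4)) = 1 + (-24*1 + (3 + 16)) = 1 + (-24 + 19) = 1 - 5 = -4)
d(G)³ = (-4)³ = -64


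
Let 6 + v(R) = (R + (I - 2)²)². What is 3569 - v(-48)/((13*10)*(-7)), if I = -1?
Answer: 649861/182 ≈ 3570.7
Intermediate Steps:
v(R) = -6 + (9 + R)² (v(R) = -6 + (R + (-1 - 2)²)² = -6 + (R + (-3)²)² = -6 + (R + 9)² = -6 + (9 + R)²)
3569 - v(-48)/((13*10)*(-7)) = 3569 - (-6 + (9 - 48)²)/((13*10)*(-7)) = 3569 - (-6 + (-39)²)/(130*(-7)) = 3569 - (-6 + 1521)/(-910) = 3569 - 1515*(-1)/910 = 3569 - 1*(-303/182) = 3569 + 303/182 = 649861/182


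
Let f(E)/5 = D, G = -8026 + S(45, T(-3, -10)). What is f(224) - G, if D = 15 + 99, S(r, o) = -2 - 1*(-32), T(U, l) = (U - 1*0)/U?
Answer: 8566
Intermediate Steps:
T(U, l) = 1 (T(U, l) = (U + 0)/U = U/U = 1)
S(r, o) = 30 (S(r, o) = -2 + 32 = 30)
G = -7996 (G = -8026 + 30 = -7996)
D = 114
f(E) = 570 (f(E) = 5*114 = 570)
f(224) - G = 570 - 1*(-7996) = 570 + 7996 = 8566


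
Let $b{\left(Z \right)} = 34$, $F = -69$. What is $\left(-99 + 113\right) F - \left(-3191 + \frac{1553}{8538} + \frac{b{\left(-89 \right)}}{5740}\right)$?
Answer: $\frac{13629232811}{6126015} \approx 2224.8$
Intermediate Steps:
$\left(-99 + 113\right) F - \left(-3191 + \frac{1553}{8538} + \frac{b{\left(-89 \right)}}{5740}\right) = \left(-99 + 113\right) \left(-69\right) - \left(-3191 + \frac{17}{2870} + \frac{1553}{8538}\right) = 14 \left(-69\right) - \left(-3191 + \frac{17}{2870} + \frac{1553}{8538}\right) = -966 + \left(3191 - \left(\frac{1553}{8538} + \frac{17}{2870}\right)\right) = -966 + \left(3191 - \frac{1150564}{6126015}\right) = -966 + \frac{19546963301}{6126015} = \frac{13629232811}{6126015}$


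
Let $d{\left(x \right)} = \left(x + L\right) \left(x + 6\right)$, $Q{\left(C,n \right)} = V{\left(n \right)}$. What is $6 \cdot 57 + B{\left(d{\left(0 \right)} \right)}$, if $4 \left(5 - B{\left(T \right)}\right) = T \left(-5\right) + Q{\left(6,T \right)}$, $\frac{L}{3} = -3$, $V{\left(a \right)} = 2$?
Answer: $279$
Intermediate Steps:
$L = -9$ ($L = 3 \left(-3\right) = -9$)
$Q{\left(C,n \right)} = 2$
$d{\left(x \right)} = \left(-9 + x\right) \left(6 + x\right)$ ($d{\left(x \right)} = \left(x - 9\right) \left(x + 6\right) = \left(-9 + x\right) \left(6 + x\right)$)
$B{\left(T \right)} = \frac{9}{2} + \frac{5 T}{4}$ ($B{\left(T \right)} = 5 - \frac{T \left(-5\right) + 2}{4} = 5 - \frac{- 5 T + 2}{4} = 5 - \frac{2 - 5 T}{4} = 5 + \left(- \frac{1}{2} + \frac{5 T}{4}\right) = \frac{9}{2} + \frac{5 T}{4}$)
$6 \cdot 57 + B{\left(d{\left(0 \right)} \right)} = 6 \cdot 57 + \left(\frac{9}{2} + \frac{5 \left(-54 + 0^{2} - 0\right)}{4}\right) = 342 + \left(\frac{9}{2} + \frac{5 \left(-54 + 0 + 0\right)}{4}\right) = 342 + \left(\frac{9}{2} + \frac{5}{4} \left(-54\right)\right) = 342 + \left(\frac{9}{2} - \frac{135}{2}\right) = 342 - 63 = 279$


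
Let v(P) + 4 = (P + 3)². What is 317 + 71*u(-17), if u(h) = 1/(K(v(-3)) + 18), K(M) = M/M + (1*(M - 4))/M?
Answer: 6728/21 ≈ 320.38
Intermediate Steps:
v(P) = -4 + (3 + P)² (v(P) = -4 + (P + 3)² = -4 + (3 + P)²)
K(M) = 1 + (-4 + M)/M (K(M) = 1 + (1*(-4 + M))/M = 1 + (-4 + M)/M)
u(h) = 1/21 (u(h) = 1/((2 - 4/(-4 + (3 - 3)²)) + 18) = 1/((2 - 4/(-4 + 0²)) + 18) = 1/((2 - 4/(-4 + 0)) + 18) = 1/((2 - 4/(-4)) + 18) = 1/((2 - 4*(-¼)) + 18) = 1/((2 + 1) + 18) = 1/(3 + 18) = 1/21)
317 + 71*u(-17) = 317 + 71*(1/21) = 317 + 71/21 = 6728/21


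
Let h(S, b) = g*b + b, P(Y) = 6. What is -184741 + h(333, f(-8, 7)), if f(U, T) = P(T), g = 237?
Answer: -183313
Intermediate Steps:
f(U, T) = 6
h(S, b) = 238*b (h(S, b) = 237*b + b = 238*b)
-184741 + h(333, f(-8, 7)) = -184741 + 238*6 = -184741 + 1428 = -183313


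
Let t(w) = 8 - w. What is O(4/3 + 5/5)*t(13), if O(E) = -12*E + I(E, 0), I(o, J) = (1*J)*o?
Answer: 140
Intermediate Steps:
I(o, J) = J*o
O(E) = -12*E (O(E) = -12*E + 0*E = -12*E + 0 = -12*E)
O(4/3 + 5/5)*t(13) = (-12*(4/3 + 5/5))*(8 - 1*13) = (-12*(4*(⅓) + 5*(⅕)))*(8 - 13) = -12*(4/3 + 1)*(-5) = -12*7/3*(-5) = -28*(-5) = 140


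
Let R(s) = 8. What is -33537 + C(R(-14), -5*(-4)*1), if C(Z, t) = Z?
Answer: -33529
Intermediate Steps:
-33537 + C(R(-14), -5*(-4)*1) = -33537 + 8 = -33529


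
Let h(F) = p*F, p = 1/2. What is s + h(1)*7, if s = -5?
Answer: -3/2 ≈ -1.5000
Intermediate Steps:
p = ½ ≈ 0.50000
h(F) = F/2
s + h(1)*7 = -5 + ((½)*1)*7 = -5 + (½)*7 = -5 + 7/2 = -3/2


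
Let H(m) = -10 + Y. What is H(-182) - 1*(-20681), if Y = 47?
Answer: 20718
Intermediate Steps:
H(m) = 37 (H(m) = -10 + 47 = 37)
H(-182) - 1*(-20681) = 37 - 1*(-20681) = 37 + 20681 = 20718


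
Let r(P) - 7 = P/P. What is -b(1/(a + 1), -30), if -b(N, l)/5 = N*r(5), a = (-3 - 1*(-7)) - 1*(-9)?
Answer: 20/7 ≈ 2.8571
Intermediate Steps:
r(P) = 8 (r(P) = 7 + P/P = 7 + 1 = 8)
a = 13 (a = (-3 + 7) + 9 = 4 + 9 = 13)
b(N, l) = -40*N (b(N, l) = -5*N*8 = -40*N)
-b(1/(a + 1), -30) = -(-40)/(13 + 1) = -(-40)/14 = -1*(-20/7) = 20/7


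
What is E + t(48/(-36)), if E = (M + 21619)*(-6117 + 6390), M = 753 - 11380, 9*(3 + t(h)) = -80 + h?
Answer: 81021707/27 ≈ 3.0008e+6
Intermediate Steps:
t(h) = -107/9 + h/9 (t(h) = -3 + (-80 + h)/9 = -3 + (-80/9 + h/9) = -107/9 + h/9)
M = -10627
E = 3000816 (E = (-10627 + 21619)*(-6117 + 6390) = 10992*273 = 3000816)
E + t(48/(-36)) = 3000816 + (-107/9 + (48/(-36))/9) = 3000816 + (-107/9 + (48*(-1/36))/9) = 3000816 + (-107/9 + (⅑)*(-4/3)) = 3000816 + (-107/9 - 4/27) = 3000816 - 325/27 = 81021707/27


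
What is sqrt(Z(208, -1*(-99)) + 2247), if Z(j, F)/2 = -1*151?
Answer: sqrt(1945) ≈ 44.102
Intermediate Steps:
Z(j, F) = -302 (Z(j, F) = 2*(-1*151) = 2*(-151) = -302)
sqrt(Z(208, -1*(-99)) + 2247) = sqrt(-302 + 2247) = sqrt(1945)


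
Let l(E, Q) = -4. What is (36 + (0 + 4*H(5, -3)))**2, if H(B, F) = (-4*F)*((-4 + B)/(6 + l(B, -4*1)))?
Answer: 3600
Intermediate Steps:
H(B, F) = -4*F*(-2 + B/2) (H(B, F) = (-4*F)*((-4 + B)/(6 - 4)) = (-4*F)*((-4 + B)/2) = (-4*F)*((-4 + B)*(1/2)) = (-4*F)*(-2 + B/2) = -4*F*(-2 + B/2))
(36 + (0 + 4*H(5, -3)))**2 = (36 + (0 + 4*(2*(-3)*(4 - 1*5))))**2 = (36 + (0 + 4*(2*(-3)*(4 - 5))))**2 = (36 + (0 + 4*(2*(-3)*(-1))))**2 = (36 + (0 + 4*6))**2 = (36 + (0 + 24))**2 = (36 + 24)**2 = 60**2 = 3600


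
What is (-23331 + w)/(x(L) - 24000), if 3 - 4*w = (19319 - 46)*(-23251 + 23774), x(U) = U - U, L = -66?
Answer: 101731/960 ≈ 105.97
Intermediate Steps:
x(U) = 0
w = -2519944 (w = 3/4 - (19319 - 46)*(-23251 + 23774)/4 = 3/4 - 19273*523/4 = 3/4 - 1/4*10079779 = 3/4 - 10079779/4 = -2519944)
(-23331 + w)/(x(L) - 24000) = (-23331 - 2519944)/(0 - 24000) = -2543275/(-24000) = -2543275*(-1/24000) = 101731/960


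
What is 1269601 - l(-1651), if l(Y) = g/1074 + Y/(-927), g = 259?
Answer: 421336734377/331866 ≈ 1.2696e+6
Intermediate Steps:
l(Y) = 259/1074 - Y/927 (l(Y) = 259/1074 + Y/(-927) = 259*(1/1074) + Y*(-1/927) = 259/1074 - Y/927)
1269601 - l(-1651) = 1269601 - (259/1074 - 1/927*(-1651)) = 1269601 - (259/1074 + 1651/927) = 1269601 - 1*671089/331866 = 1269601 - 671089/331866 = 421336734377/331866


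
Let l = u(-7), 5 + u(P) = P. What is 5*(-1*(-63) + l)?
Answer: 255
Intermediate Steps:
u(P) = -5 + P
l = -12 (l = -5 - 7 = -12)
5*(-1*(-63) + l) = 5*(-1*(-63) - 12) = 5*(63 - 12) = 5*51 = 255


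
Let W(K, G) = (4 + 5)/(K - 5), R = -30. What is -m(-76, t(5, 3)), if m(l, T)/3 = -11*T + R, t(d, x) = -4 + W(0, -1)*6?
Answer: -1992/5 ≈ -398.40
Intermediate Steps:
W(K, G) = 9/(-5 + K)
t(d, x) = -74/5 (t(d, x) = -4 + (9/(-5 + 0))*6 = -4 + (9/(-5))*6 = -4 + (9*(-1/5))*6 = -4 - 9/5*6 = -4 - 54/5 = -74/5)
m(l, T) = -90 - 33*T (m(l, T) = 3*(-11*T - 30) = 3*(-30 - 11*T) = -90 - 33*T)
-m(-76, t(5, 3)) = -(-90 - 33*(-74/5)) = -(-90 + 2442/5) = -1*1992/5 = -1992/5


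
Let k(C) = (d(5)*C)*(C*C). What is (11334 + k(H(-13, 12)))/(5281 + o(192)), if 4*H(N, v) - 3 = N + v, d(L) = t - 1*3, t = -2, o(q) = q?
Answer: 90667/43784 ≈ 2.0708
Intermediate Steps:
d(L) = -5 (d(L) = -2 - 1*3 = -2 - 3 = -5)
H(N, v) = ¾ + N/4 + v/4 (H(N, v) = ¾ + (N + v)/4 = ¾ + (N/4 + v/4) = ¾ + N/4 + v/4)
k(C) = -5*C³ (k(C) = (-5*C)*(C*C) = (-5*C)*C² = -5*C³)
(11334 + k(H(-13, 12)))/(5281 + o(192)) = (11334 - 5*(¾ + (¼)*(-13) + (¼)*12)³)/(5281 + 192) = (11334 - 5*(¾ - 13/4 + 3)³)/5473 = (11334 - 5*(½)³)*(1/5473) = (11334 - 5*⅛)*(1/5473) = (11334 - 5/8)*(1/5473) = (90667/8)*(1/5473) = 90667/43784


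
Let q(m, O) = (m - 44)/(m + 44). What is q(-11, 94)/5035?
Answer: -1/3021 ≈ -0.00033102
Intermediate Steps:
q(m, O) = (-44 + m)/(44 + m)
q(-11, 94)/5035 = ((-44 - 11)/(44 - 11))/5035 = (-55/33)*(1/5035) = ((1/33)*(-55))*(1/5035) = -5/3*1/5035 = -1/3021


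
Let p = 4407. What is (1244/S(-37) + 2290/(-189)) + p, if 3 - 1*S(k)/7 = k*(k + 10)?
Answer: 68939740/15687 ≈ 4394.7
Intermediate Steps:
S(k) = 21 - 7*k*(10 + k) (S(k) = 21 - 7*k*(k + 10) = 21 - 7*k*(10 + k))
(1244/S(-37) + 2290/(-189)) + p = (1244/(21 - 70*(-37) - 7*(-37)²) + 2290/(-189)) + 4407 = (1244/(21 + 2590 - 7*1369) + 2290*(-1/189)) + 4407 = (1244/(21 + 2590 - 9583) - 2290/189) + 4407 = (1244/(-6972) - 2290/189) + 4407 = (1244*(-1/6972) - 2290/189) + 4407 = (-311/1743 - 2290/189) + 4407 = -192869/15687 + 4407 = 68939740/15687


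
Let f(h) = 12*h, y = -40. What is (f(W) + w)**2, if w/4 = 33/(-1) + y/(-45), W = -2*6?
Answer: 6012304/81 ≈ 74226.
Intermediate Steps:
W = -12
w = -1156/9 (w = 4*(33/(-1) - 40/(-45)) = 4*(33*(-1) - 40*(-1/45)) = 4*(-33 + 8/9) = 4*(-289/9) = -1156/9 ≈ -128.44)
(f(W) + w)**2 = (12*(-12) - 1156/9)**2 = (-144 - 1156/9)**2 = (-2452/9)**2 = 6012304/81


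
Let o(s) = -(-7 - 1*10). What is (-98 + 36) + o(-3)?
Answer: -45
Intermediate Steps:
o(s) = 17 (o(s) = -(-7 - 10) = -1*(-17) = 17)
(-98 + 36) + o(-3) = (-98 + 36) + 17 = -62 + 17 = -45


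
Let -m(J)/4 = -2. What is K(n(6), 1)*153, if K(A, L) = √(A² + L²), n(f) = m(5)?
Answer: 153*√65 ≈ 1233.5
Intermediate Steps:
m(J) = 8 (m(J) = -4*(-2) = 8)
n(f) = 8
K(n(6), 1)*153 = √(8² + 1²)*153 = √(64 + 1)*153 = √65*153 = 153*√65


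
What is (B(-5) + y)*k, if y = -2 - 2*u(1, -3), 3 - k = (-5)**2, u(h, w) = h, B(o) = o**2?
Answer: -462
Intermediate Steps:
k = -22 (k = 3 - 1*(-5)**2 = 3 - 1*25 = 3 - 25 = -22)
y = -4 (y = -2 - 2*1 = -2 - 2 = -4)
(B(-5) + y)*k = ((-5)**2 - 4)*(-22) = (25 - 4)*(-22) = 21*(-22) = -462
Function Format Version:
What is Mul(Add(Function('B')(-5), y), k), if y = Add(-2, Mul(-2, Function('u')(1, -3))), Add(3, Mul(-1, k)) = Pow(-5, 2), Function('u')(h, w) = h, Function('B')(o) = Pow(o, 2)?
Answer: -462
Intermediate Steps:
k = -22 (k = Add(3, Mul(-1, Pow(-5, 2))) = Add(3, Mul(-1, 25)) = Add(3, -25) = -22)
y = -4 (y = Add(-2, Mul(-2, 1)) = Add(-2, -2) = -4)
Mul(Add(Function('B')(-5), y), k) = Mul(Add(Pow(-5, 2), -4), -22) = Mul(Add(25, -4), -22) = Mul(21, -22) = -462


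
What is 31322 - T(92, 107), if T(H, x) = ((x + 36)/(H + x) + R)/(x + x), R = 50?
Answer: 1333868599/42586 ≈ 31322.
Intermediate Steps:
T(H, x) = (50 + (36 + x)/(H + x))/(2*x) (T(H, x) = ((x + 36)/(H + x) + 50)/(x + x) = ((36 + x)/(H + x) + 50)/((2*x)) = ((36 + x)/(H + x) + 50)*(1/(2*x)) = (50 + (36 + x)/(H + x))*(1/(2*x)) = (50 + (36 + x)/(H + x))/(2*x))
31322 - T(92, 107) = 31322 - (36 + 50*92 + 51*107)/(2*107*(92 + 107)) = 31322 - (36 + 4600 + 5457)/(2*107*199) = 31322 - 10093/(2*107*199) = 31322 - 1*10093/42586 = 31322 - 10093/42586 = 1333868599/42586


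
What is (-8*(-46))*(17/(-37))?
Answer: -6256/37 ≈ -169.08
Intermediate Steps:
(-8*(-46))*(17/(-37)) = 368*(17*(-1/37)) = 368*(-17/37) = -6256/37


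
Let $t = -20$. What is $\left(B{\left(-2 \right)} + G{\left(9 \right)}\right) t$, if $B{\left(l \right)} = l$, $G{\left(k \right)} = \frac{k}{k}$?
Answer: $20$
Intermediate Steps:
$G{\left(k \right)} = 1$
$\left(B{\left(-2 \right)} + G{\left(9 \right)}\right) t = \left(-2 + 1\right) \left(-20\right) = \left(-1\right) \left(-20\right) = 20$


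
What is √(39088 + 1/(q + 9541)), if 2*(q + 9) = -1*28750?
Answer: 3*√101866146141/4843 ≈ 197.71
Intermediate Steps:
q = -14384 (q = -9 + (-1*28750)/2 = -9 + (½)*(-28750) = -9 - 14375 = -14384)
√(39088 + 1/(q + 9541)) = √(39088 + 1/(-14384 + 9541)) = √(39088 + 1/(-4843)) = √(39088 - 1/4843) = √(189303183/4843) = 3*√101866146141/4843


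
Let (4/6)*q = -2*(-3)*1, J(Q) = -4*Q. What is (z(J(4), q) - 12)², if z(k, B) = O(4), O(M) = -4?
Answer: 256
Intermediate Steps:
q = 9 (q = 3*(-2*(-3)*1)/2 = 3*(6*1)/2 = (3/2)*6 = 9)
z(k, B) = -4
(z(J(4), q) - 12)² = (-4 - 12)² = (-16)² = 256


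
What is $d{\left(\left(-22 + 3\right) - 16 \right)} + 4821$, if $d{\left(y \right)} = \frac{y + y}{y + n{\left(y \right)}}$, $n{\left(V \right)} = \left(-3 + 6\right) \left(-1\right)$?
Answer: $\frac{91634}{19} \approx 4822.8$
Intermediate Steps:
$n{\left(V \right)} = -3$ ($n{\left(V \right)} = 3 \left(-1\right) = -3$)
$d{\left(y \right)} = \frac{2 y}{-3 + y}$ ($d{\left(y \right)} = \frac{y + y}{y - 3} = \frac{2 y}{-3 + y}$)
$d{\left(\left(-22 + 3\right) - 16 \right)} + 4821 = \frac{2 \left(\left(-22 + 3\right) - 16\right)}{-3 + \left(\left(-22 + 3\right) - 16\right)} + 4821 = \frac{2 \left(-19 - 16\right)}{-3 - 35} + 4821 = 2 \left(-35\right) \frac{1}{-3 - 35} + 4821 = 2 \left(-35\right) \frac{1}{-38} + 4821 = 2 \left(-35\right) \left(- \frac{1}{38}\right) + 4821 = \frac{35}{19} + 4821 = \frac{91634}{19}$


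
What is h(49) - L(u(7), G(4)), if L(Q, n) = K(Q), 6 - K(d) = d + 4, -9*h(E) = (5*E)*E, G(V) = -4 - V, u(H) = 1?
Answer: -12014/9 ≈ -1334.9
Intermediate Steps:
h(E) = -5*E²/9 (h(E) = -5*E*E/9 = -5*E²/9)
K(d) = 2 - d (K(d) = 6 - (d + 4) = 6 - (4 + d) = 6 + (-4 - d) = 2 - d)
L(Q, n) = 2 - Q
h(49) - L(u(7), G(4)) = -5/9*49² - (2 - 1*1) = -5/9*2401 - (2 - 1) = -12005/9 - 1*1 = -12005/9 - 1 = -12014/9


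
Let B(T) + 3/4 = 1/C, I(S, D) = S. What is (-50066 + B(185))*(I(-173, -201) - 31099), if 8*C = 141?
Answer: 73587224690/47 ≈ 1.5657e+9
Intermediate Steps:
C = 141/8 (C = (⅛)*141 = 141/8 ≈ 17.625)
B(T) = -391/564 (B(T) = -¾ + 1/(141/8) = -¾ + 8/141 = -391/564)
(-50066 + B(185))*(I(-173, -201) - 31099) = (-50066 - 391/564)*(-173 - 31099) = -28237615/564*(-31272) = 73587224690/47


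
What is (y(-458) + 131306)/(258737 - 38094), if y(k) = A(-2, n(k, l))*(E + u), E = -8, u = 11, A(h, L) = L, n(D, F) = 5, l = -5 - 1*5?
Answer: 131321/220643 ≈ 0.59517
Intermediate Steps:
l = -10 (l = -5 - 5 = -10)
y(k) = 15 (y(k) = 5*(-8 + 11) = 5*3 = 15)
(y(-458) + 131306)/(258737 - 38094) = (15 + 131306)/(258737 - 38094) = 131321/220643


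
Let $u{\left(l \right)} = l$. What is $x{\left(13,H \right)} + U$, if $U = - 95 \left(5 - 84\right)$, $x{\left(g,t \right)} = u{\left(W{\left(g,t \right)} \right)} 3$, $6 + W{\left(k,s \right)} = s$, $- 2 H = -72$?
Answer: $7595$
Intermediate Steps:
$H = 36$ ($H = \left(- \frac{1}{2}\right) \left(-72\right) = 36$)
$W{\left(k,s \right)} = -6 + s$
$x{\left(g,t \right)} = -18 + 3 t$ ($x{\left(g,t \right)} = \left(-6 + t\right) 3 = -18 + 3 t$)
$U = 7505$ ($U = \left(-95\right) \left(-79\right) = 7505$)
$x{\left(13,H \right)} + U = \left(-18 + 3 \cdot 36\right) + 7505 = \left(-18 + 108\right) + 7505 = 90 + 7505 = 7595$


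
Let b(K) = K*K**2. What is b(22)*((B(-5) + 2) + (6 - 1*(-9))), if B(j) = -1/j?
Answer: 915728/5 ≈ 1.8315e+5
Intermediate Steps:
b(K) = K**3
b(22)*((B(-5) + 2) + (6 - 1*(-9))) = 22**3*((-1/(-5) + 2) + (6 - 1*(-9))) = 10648*((-1*(-1/5) + 2) + (6 + 9)) = 10648*((1/5 + 2) + 15) = 10648*(11/5 + 15) = 10648*(86/5) = 915728/5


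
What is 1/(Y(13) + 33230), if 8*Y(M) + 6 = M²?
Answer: 8/266003 ≈ 3.0075e-5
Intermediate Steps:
Y(M) = -¾ + M²/8
1/(Y(13) + 33230) = 1/((-¾ + (⅛)*13²) + 33230) = 1/((-¾ + (⅛)*169) + 33230) = 1/((-¾ + 169/8) + 33230) = 1/(163/8 + 33230) = 1/(266003/8) = 8/266003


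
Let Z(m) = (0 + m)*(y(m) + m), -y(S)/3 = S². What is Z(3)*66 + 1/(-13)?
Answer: -61777/13 ≈ -4752.1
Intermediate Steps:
y(S) = -3*S²
Z(m) = m*(m - 3*m²) (Z(m) = (0 + m)*(-3*m² + m) = m*(m - 3*m²))
Z(3)*66 + 1/(-13) = (3²*(1 - 3*3))*66 + 1/(-13) = (9*(1 - 9))*66 - 1/13 = (9*(-8))*66 - 1/13 = -72*66 - 1/13 = -4752 - 1/13 = -61777/13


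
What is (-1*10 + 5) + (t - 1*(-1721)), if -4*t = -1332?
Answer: 2049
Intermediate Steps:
t = 333 (t = -¼*(-1332) = 333)
(-1*10 + 5) + (t - 1*(-1721)) = (-1*10 + 5) + (333 - 1*(-1721)) = (-10 + 5) + (333 + 1721) = -5 + 2054 = 2049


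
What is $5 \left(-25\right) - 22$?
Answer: $-147$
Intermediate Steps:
$5 \left(-25\right) - 22 = -125 - 22 = -147$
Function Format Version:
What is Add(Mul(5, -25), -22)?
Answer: -147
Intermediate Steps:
Add(Mul(5, -25), -22) = Add(-125, -22) = -147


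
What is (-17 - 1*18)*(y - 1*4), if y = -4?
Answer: 280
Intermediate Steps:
(-17 - 1*18)*(y - 1*4) = (-17 - 1*18)*(-4 - 1*4) = (-17 - 18)*(-4 - 4) = -35*(-8) = 280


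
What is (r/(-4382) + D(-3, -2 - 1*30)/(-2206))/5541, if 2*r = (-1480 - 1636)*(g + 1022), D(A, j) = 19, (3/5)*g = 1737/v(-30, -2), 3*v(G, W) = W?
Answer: -951039091/4463595031 ≈ -0.21307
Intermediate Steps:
v(G, W) = W/3
g = -8685/2 (g = 5*(1737/(((⅓)*(-2))))/3 = 5*(1737/(-⅔))/3 = 5*(1737*(-3/2))/3 = (5/3)*(-5211/2) = -8685/2 ≈ -4342.5)
r = 5173339 (r = ((-1480 - 1636)*(-8685/2 + 1022))/2 = (-3116*(-6641/2))/2 = (½)*10346678 = 5173339)
(r/(-4382) + D(-3, -2 - 1*30)/(-2206))/5541 = (5173339/(-4382) + 19/(-2206))/5541 = (5173339*(-1/4382) + 19*(-1/2206))*(1/5541) = (-5173339/4382 - 19/2206)*(1/5541) = -2853117273/2416673*1/5541 = -951039091/4463595031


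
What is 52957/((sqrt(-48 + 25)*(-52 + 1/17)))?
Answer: 900269*I*sqrt(23)/20309 ≈ 212.59*I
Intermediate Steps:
52957/((sqrt(-48 + 25)*(-52 + 1/17))) = 52957/((sqrt(-23)*(-52 + 1/17))) = 52957/(((I*sqrt(23))*(-883/17))) = 52957/((-883*I*sqrt(23)/17)) = 52957*(17*I*sqrt(23)/20309) = 900269*I*sqrt(23)/20309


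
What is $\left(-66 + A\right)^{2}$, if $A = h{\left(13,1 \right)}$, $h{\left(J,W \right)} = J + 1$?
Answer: $2704$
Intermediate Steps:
$h{\left(J,W \right)} = 1 + J$
$A = 14$ ($A = 1 + 13 = 14$)
$\left(-66 + A\right)^{2} = \left(-66 + 14\right)^{2} = \left(-52\right)^{2} = 2704$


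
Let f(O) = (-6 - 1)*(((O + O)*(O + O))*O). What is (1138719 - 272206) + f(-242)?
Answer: 397696177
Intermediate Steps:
f(O) = -28*O³ (f(O) = -7*(2*O)*(2*O)*O = -7*4*O²*O = -28*O³)
(1138719 - 272206) + f(-242) = (1138719 - 272206) - 28*(-242)³ = 866513 - 28*(-14172488) = 866513 + 396829664 = 397696177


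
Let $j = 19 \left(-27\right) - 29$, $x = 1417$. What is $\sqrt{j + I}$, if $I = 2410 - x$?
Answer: $\sqrt{451} \approx 21.237$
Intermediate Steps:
$j = -542$ ($j = -513 - 29 = -542$)
$I = 993$ ($I = 2410 - 1417 = 993$)
$\sqrt{j + I} = \sqrt{-542 + 993} = \sqrt{451}$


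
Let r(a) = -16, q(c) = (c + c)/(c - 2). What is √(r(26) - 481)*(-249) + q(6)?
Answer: 3 - 249*I*√497 ≈ 3.0 - 5551.1*I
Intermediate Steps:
q(c) = 2*c/(-2 + c) (q(c) = (2*c)/(-2 + c) = 2*c/(-2 + c))
√(r(26) - 481)*(-249) + q(6) = √(-16 - 481)*(-249) + 2*6/(-2 + 6) = √(-497)*(-249) + 2*6/4 = (I*√497)*(-249) + 2*6*(¼) = -249*I*√497 + 3 = 3 - 249*I*√497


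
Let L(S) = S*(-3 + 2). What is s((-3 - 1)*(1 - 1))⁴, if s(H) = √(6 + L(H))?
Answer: 36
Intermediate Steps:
L(S) = -S (L(S) = S*(-1) = -S)
s(H) = √(6 - H)
s((-3 - 1)*(1 - 1))⁴ = (√(6 - (-3 - 1)*(1 - 1)))⁴ = (√(6 - (-4)*0))⁴ = (√(6 - 1*0))⁴ = (√(6 + 0))⁴ = (√6)⁴ = 36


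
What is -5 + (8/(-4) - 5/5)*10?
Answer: -35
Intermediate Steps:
-5 + (8/(-4) - 5/5)*10 = -5 + (8*(-1/4) - 5*1/5)*10 = -5 + (-2 - 1)*10 = -5 - 3*10 = -5 - 30 = -35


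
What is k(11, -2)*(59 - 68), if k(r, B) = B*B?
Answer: -36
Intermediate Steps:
k(r, B) = B**2
k(11, -2)*(59 - 68) = (-2)**2*(59 - 68) = 4*(-9) = -36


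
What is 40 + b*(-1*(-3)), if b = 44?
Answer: 172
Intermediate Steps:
40 + b*(-1*(-3)) = 40 + 44*(-1*(-3)) = 40 + 44*3 = 40 + 132 = 172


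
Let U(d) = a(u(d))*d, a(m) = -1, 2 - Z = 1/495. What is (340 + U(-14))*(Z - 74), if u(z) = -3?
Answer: -4205638/165 ≈ -25489.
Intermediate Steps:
Z = 989/495 (Z = 2 - 1/495 = 989/495 ≈ 1.9980)
U(d) = -d
(340 + U(-14))*(Z - 74) = (340 - 1*(-14))*(989/495 - 74) = (340 + 14)*(-35641/495) = 354*(-35641/495) = -4205638/165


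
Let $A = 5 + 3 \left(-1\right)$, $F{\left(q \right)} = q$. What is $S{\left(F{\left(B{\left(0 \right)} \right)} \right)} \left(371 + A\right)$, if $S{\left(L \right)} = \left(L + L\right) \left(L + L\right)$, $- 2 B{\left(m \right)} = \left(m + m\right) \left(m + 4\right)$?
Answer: $0$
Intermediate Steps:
$B{\left(m \right)} = - m \left(4 + m\right)$ ($B{\left(m \right)} = - \frac{\left(m + m\right) \left(m + 4\right)}{2} = - \frac{2 m \left(4 + m\right)}{2} = - m \left(4 + m\right)$)
$A = 2$ ($A = 5 - 3 = 2$)
$S{\left(L \right)} = 4 L^{2}$ ($S{\left(L \right)} = 2 L 2 L = 4 L^{2}$)
$S{\left(F{\left(B{\left(0 \right)} \right)} \right)} \left(371 + A\right) = 4 \left(\left(-1\right) 0 \left(4 + 0\right)\right)^{2} \left(371 + 2\right) = 4 \left(\left(-1\right) 0 \cdot 4\right)^{2} \cdot 373 = 4 \cdot 0^{2} \cdot 373 = 4 \cdot 0 \cdot 373 = 0 \cdot 373 = 0$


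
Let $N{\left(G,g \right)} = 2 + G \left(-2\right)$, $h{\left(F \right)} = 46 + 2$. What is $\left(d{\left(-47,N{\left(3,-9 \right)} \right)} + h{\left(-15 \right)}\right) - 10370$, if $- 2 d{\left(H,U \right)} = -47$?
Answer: $- \frac{20597}{2} \approx -10299.0$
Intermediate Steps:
$h{\left(F \right)} = 48$
$N{\left(G,g \right)} = 2 - 2 G$
$d{\left(H,U \right)} = \frac{47}{2}$ ($d{\left(H,U \right)} = \left(- \frac{1}{2}\right) \left(-47\right) = \frac{47}{2}$)
$\left(d{\left(-47,N{\left(3,-9 \right)} \right)} + h{\left(-15 \right)}\right) - 10370 = \left(\frac{47}{2} + 48\right) - 10370 = \frac{143}{2} - 10370 = - \frac{20597}{2}$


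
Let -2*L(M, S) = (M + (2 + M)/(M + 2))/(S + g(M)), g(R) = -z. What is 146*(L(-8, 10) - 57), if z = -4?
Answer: -16571/2 ≈ -8285.5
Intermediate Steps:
g(R) = 4 (g(R) = -1*(-4) = 4)
L(M, S) = -(1 + M)/(2*(4 + S)) (L(M, S) = -(M + (2 + M)/(M + 2))/(2*(S + 4)) = -(M + (2 + M)/(2 + M))/(2*(4 + S)) = -(M + 1)/(2*(4 + S)) = -(1 + M)/(2*(4 + S)))
146*(L(-8, 10) - 57) = 146*((-1 - 1*(-8))/(2*(4 + 10)) - 57) = 146*((1/2)*(-1 + 8)/14 - 57) = 146*((1/2)*(1/14)*7 - 57) = 146*(1/4 - 57) = 146*(-227/4) = -16571/2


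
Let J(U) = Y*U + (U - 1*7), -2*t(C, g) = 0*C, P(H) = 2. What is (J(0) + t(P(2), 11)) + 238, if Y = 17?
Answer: 231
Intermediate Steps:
t(C, g) = 0 (t(C, g) = -0*C = -1/2*0 = 0)
J(U) = -7 + 18*U (J(U) = 17*U + (U - 1*7) = 17*U + (U - 7) = 17*U + (-7 + U) = -7 + 18*U)
(J(0) + t(P(2), 11)) + 238 = ((-7 + 18*0) + 0) + 238 = ((-7 + 0) + 0) + 238 = (-7 + 0) + 238 = -7 + 238 = 231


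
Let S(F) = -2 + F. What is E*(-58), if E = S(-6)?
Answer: 464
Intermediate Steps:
E = -8 (E = -2 - 6 = -8)
E*(-58) = -8*(-58) = 464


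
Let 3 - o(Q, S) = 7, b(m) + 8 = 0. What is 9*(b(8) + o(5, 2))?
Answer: -108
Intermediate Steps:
b(m) = -8 (b(m) = -8 + 0 = -8)
o(Q, S) = -4 (o(Q, S) = 3 - 1*7 = 3 - 7 = -4)
9*(b(8) + o(5, 2)) = 9*(-8 - 4) = 9*(-12) = -108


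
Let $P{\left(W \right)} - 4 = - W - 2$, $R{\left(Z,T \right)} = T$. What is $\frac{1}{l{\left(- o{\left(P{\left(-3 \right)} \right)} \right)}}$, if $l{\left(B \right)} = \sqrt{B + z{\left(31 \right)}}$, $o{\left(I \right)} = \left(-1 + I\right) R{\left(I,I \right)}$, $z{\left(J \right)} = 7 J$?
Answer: $\frac{\sqrt{197}}{197} \approx 0.071247$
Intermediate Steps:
$P{\left(W \right)} = 2 - W$ ($P{\left(W \right)} = 4 - \left(2 + W\right) = 2 - W$)
$o{\left(I \right)} = I \left(-1 + I\right)$ ($o{\left(I \right)} = \left(-1 + I\right) I = I \left(-1 + I\right)$)
$l{\left(B \right)} = \sqrt{217 + B}$ ($l{\left(B \right)} = \sqrt{B + 7 \cdot 31} = \sqrt{B + 217} = \sqrt{217 + B}$)
$\frac{1}{l{\left(- o{\left(P{\left(-3 \right)} \right)} \right)}} = \frac{1}{\sqrt{217 - \left(2 - -3\right) \left(-1 + \left(2 - -3\right)\right)}} = \frac{1}{\sqrt{217 - \left(2 + 3\right) \left(-1 + \left(2 + 3\right)\right)}} = \frac{1}{\sqrt{217 - 5 \left(-1 + 5\right)}} = \frac{1}{\sqrt{217 - 5 \cdot 4}} = \frac{1}{\sqrt{217 - 20}} = \frac{1}{\sqrt{197}} = \frac{\sqrt{197}}{197}$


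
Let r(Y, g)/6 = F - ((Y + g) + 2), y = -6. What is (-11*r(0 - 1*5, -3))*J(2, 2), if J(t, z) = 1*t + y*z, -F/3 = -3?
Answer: 9900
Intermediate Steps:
F = 9 (F = -3*(-3) = 9)
J(t, z) = t - 6*z (J(t, z) = 1*t - 6*z = t - 6*z)
r(Y, g) = 42 - 6*Y - 6*g (r(Y, g) = 6*(9 - ((Y + g) + 2)) = 6*(9 - (2 + Y + g)) = 6*(9 + (-2 - Y - g)) = 6*(7 - Y - g) = 42 - 6*Y - 6*g)
(-11*r(0 - 1*5, -3))*J(2, 2) = (-11*(42 - 6*(0 - 1*5) - 6*(-3)))*(2 - 6*2) = (-11*(42 - 6*(0 - 5) + 18))*(2 - 12) = -11*(42 - 6*(-5) + 18)*(-10) = -11*(42 + 30 + 18)*(-10) = -11*90*(-10) = -990*(-10) = 9900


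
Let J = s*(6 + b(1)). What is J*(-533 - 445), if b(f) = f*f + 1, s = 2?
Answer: -15648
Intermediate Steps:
b(f) = 1 + f**2 (b(f) = f**2 + 1 = 1 + f**2)
J = 16 (J = 2*(6 + (1 + 1**2)) = 2*(6 + (1 + 1)) = 2*(6 + 2) = 2*8 = 16)
J*(-533 - 445) = 16*(-533 - 445) = 16*(-978) = -15648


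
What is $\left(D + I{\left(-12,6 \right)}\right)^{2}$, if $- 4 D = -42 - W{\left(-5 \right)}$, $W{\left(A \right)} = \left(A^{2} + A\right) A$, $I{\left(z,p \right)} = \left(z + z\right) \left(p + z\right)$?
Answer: $\frac{67081}{4} \approx 16770.0$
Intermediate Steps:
$I{\left(z,p \right)} = 2 z \left(p + z\right)$
$W{\left(A \right)} = A \left(A + A^{2}\right)$ ($W{\left(A \right)} = \left(A + A^{2}\right) A = A \left(A + A^{2}\right)$)
$D = - \frac{29}{2}$ ($D = - \frac{-42 - \left(-5\right)^{2} \left(1 - 5\right)}{4} = - \frac{-42 - 25 \left(-4\right)}{4} = - \frac{-42 - -100}{4} = - \frac{-42 + 100}{4} = \left(- \frac{1}{4}\right) 58 = - \frac{29}{2} \approx -14.5$)
$\left(D + I{\left(-12,6 \right)}\right)^{2} = \left(- \frac{29}{2} + 2 \left(-12\right) \left(6 - 12\right)\right)^{2} = \left(- \frac{29}{2} + 2 \left(-12\right) \left(-6\right)\right)^{2} = \left(- \frac{29}{2} + 144\right)^{2} = \left(\frac{259}{2}\right)^{2} = \frac{67081}{4}$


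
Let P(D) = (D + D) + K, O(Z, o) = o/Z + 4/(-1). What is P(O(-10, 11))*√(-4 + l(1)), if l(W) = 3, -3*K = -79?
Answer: 242*I/15 ≈ 16.133*I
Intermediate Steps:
K = 79/3 (K = -⅓*(-79) = 79/3 ≈ 26.333)
O(Z, o) = -4 + o/Z (O(Z, o) = o/Z + 4*(-1) = o/Z - 4 = -4 + o/Z)
P(D) = 79/3 + 2*D (P(D) = (D + D) + 79/3 = 2*D + 79/3 = 79/3 + 2*D)
P(O(-10, 11))*√(-4 + l(1)) = (79/3 + 2*(-4 + 11/(-10)))*√(-4 + 3) = (79/3 + 2*(-4 + 11*(-⅒)))*√(-1) = (79/3 + 2*(-4 - 11/10))*I = (79/3 + 2*(-51/10))*I = (79/3 - 51/5)*I = 242*I/15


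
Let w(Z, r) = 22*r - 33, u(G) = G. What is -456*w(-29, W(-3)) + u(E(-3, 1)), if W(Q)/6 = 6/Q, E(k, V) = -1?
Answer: 135431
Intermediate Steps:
W(Q) = 36/Q (W(Q) = 6*(6/Q) = 36/Q)
w(Z, r) = -33 + 22*r
-456*w(-29, W(-3)) + u(E(-3, 1)) = -456*(-33 + 22*(36/(-3))) - 1 = -456*(-33 + 22*(36*(-1/3))) - 1 = -456*(-33 + 22*(-12)) - 1 = -456*(-33 - 264) - 1 = -456*(-297) - 1 = 135432 - 1 = 135431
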